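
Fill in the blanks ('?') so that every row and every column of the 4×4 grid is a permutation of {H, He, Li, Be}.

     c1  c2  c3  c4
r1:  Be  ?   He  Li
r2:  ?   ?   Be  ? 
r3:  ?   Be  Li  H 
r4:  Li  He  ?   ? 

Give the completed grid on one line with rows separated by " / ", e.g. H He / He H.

(r1,c2) = H
(r2,c2) = Li
(r2,c4) = He
(r3,c1) = He
(r4,c3) = H
(r4,c4) = Be
(r2,c1) = H

Be H He Li / H Li Be He / He Be Li H / Li He H Be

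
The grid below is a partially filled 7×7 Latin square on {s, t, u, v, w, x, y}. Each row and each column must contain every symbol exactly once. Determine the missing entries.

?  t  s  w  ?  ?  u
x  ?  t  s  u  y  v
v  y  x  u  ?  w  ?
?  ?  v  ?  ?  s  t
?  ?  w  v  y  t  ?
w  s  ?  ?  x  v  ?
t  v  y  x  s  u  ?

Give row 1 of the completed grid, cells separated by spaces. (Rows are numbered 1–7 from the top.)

y t s w v x u

Cell (r1,c1): row 1 has {s,t,u,w}; column 1 has {t,v,w,x} → y.
Cell (r1,c5): row 1 has {s,t,u,w,y}; column 5 has {s,u,x,y} → v.
Cell (r1,c6): row 1 has {s,t,u,v,w,y}; column 6 has {s,t,u,v,w,y} → x.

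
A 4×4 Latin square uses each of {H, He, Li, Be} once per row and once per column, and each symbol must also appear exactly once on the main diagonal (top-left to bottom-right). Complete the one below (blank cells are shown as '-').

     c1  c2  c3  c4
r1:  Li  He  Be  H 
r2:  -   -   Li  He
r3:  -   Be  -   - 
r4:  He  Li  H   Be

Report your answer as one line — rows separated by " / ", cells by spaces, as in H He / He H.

At row 2, column 2: row 2 has {He,Li}; column 2 has {He,Li,Be}; the diagonal has {Li,Be}; that leaves H.
At row 3, column 1: row 3 has {Be}; column 1 has {He,Li}; that leaves H.
At row 3, column 3: row 3 has {H,Be}; column 3 has {H,Li,Be}; the diagonal has {H,Li,Be}; that leaves He.
At row 3, column 4: row 3 has {H,He,Be}; column 4 has {H,He,Be}; that leaves Li.
At row 2, column 1: row 2 has {H,He,Li}; column 1 has {H,He,Li}; that leaves Be.

Li He Be H / Be H Li He / H Be He Li / He Li H Be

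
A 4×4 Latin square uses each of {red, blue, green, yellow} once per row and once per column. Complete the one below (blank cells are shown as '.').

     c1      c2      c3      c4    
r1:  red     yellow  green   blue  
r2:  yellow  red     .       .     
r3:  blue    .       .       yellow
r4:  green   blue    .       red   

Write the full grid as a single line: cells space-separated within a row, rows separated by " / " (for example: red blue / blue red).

red yellow green blue / yellow red blue green / blue green red yellow / green blue yellow red

row 2 has {red,yellow}; column 3 has {green} — only blue is left for (r2,c3).
row 2 has {red,blue,yellow}; column 4 has {red,blue,yellow} — only green is left for (r2,c4).
row 3 has {blue,yellow}; column 2 has {red,blue,yellow} — only green is left for (r3,c2).
row 3 has {blue,green,yellow}; column 3 has {blue,green} — only red is left for (r3,c3).
row 4 has {red,blue,green}; column 3 has {red,blue,green} — only yellow is left for (r4,c3).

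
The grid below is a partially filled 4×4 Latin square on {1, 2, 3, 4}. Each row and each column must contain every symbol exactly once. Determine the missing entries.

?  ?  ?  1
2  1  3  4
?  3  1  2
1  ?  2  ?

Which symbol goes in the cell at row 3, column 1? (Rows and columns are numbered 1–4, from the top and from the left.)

(r1,c3) = 4
(r3,c1) = 4

4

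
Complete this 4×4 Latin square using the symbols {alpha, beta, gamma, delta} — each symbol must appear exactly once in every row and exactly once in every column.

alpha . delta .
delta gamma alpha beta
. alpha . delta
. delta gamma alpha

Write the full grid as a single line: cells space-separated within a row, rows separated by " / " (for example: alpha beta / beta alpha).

alpha beta delta gamma / delta gamma alpha beta / gamma alpha beta delta / beta delta gamma alpha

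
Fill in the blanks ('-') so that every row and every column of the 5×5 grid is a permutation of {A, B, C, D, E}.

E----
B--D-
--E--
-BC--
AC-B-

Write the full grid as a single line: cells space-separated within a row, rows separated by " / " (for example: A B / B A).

E A B C D / B E A D C / C D E A B / D B C E A / A C D B E

(r2,c3): row 2 has {B,D}; column 3 has {C,E}, so it must be A.
(r4,c1): row 4 has {B,C}; column 1 has {A,B,E}, so it must be D.
(r5,c3): row 5 has {A,B,C}; column 3 has {A,C,E}, so it must be D.
(r5,c5): row 5 has {A,B,C,D}; column 5 is empty so far, so it must be E.
(r1,c3): row 1 has {E}; column 3 has {A,C,D,E}, so it must be B.
(r2,c2): row 2 has {A,B,D}; column 2 has {B,C}, so it must be E.
(r2,c5): row 2 has {A,B,D,E}; column 5 has {E}, so it must be C.
(r3,c1): row 3 has {E}; column 1 has {A,B,D,E}, so it must be C.
(r3,c4): row 3 has {C,E}; column 4 has {B,D}, so it must be A.
(r4,c4): row 4 has {B,C,D}; column 4 has {A,B,D}, so it must be E.
(r4,c5): row 4 has {B,C,D,E}; column 5 has {C,E}, so it must be A.
(r1,c4): row 1 has {B,E}; column 4 has {A,B,D,E}, so it must be C.
(r1,c5): row 1 has {B,C,E}; column 5 has {A,C,E}, so it must be D.
(r3,c2): row 3 has {A,C,E}; column 2 has {B,C,E}, so it must be D.
(r3,c5): row 3 has {A,C,D,E}; column 5 has {A,C,D,E}, so it must be B.
(r1,c2): row 1 has {B,C,D,E}; column 2 has {B,C,D,E}, so it must be A.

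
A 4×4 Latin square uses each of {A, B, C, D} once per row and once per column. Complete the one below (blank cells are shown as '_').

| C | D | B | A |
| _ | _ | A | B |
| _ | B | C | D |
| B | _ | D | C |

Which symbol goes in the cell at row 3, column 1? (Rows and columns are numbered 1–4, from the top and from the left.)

(r2,c1): row 2 has {A,B}; column 1 has {B,C}, so it must be D.
(r2,c2): row 2 has {A,B,D}; column 2 has {B,D}, so it must be C.
(r3,c1): row 3 has {B,C,D}; column 1 has {B,C,D}, so it must be A.

A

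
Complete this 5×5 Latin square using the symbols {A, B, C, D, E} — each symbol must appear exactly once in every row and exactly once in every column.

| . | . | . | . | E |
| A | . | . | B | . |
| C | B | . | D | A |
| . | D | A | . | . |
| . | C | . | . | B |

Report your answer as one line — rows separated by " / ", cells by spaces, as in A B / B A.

(r1,c2) = A
(r1,c4) = C
(r2,c2) = E
(r3,c3) = E
(r4,c4) = E
(r4,c5) = C
(r5,c3) = D
(r5,c4) = A
(r1,c3) = B
(r2,c3) = C
(r2,c5) = D
(r4,c1) = B
(r5,c1) = E
(r1,c1) = D

D A B C E / A E C B D / C B E D A / B D A E C / E C D A B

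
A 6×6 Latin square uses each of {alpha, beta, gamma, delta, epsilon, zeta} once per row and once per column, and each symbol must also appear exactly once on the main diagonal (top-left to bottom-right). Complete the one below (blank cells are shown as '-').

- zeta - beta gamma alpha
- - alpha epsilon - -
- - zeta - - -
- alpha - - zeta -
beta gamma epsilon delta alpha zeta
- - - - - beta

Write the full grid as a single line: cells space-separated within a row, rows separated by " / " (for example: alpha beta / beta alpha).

epsilon zeta delta beta gamma alpha / zeta delta alpha epsilon beta gamma / gamma beta zeta alpha epsilon delta / delta alpha beta gamma zeta epsilon / beta gamma epsilon delta alpha zeta / alpha epsilon gamma zeta delta beta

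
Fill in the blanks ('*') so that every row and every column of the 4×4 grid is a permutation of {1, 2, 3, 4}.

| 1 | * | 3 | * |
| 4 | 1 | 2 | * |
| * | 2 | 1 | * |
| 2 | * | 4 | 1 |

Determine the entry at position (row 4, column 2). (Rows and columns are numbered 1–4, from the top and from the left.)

3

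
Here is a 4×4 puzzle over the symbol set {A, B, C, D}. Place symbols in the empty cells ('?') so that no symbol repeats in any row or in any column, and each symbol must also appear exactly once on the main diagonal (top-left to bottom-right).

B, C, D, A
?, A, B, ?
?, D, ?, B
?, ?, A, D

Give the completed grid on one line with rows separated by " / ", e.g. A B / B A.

row 2 has {A,B}; column 4 has {A,B,D} — only C is left for (r2,c4).
row 3 has {B,D}; column 3 has {A,B,D}; the diagonal has {A,B,D} — only C is left for (r3,c3).
row 4 has {A,D}; column 1 has {B} — only C is left for (r4,c1).
row 4 has {A,C,D}; column 2 has {A,C,D} — only B is left for (r4,c2).
row 2 has {A,B,C}; column 1 has {B,C} — only D is left for (r2,c1).
row 3 has {B,C,D}; column 1 has {B,C,D} — only A is left for (r3,c1).

B C D A / D A B C / A D C B / C B A D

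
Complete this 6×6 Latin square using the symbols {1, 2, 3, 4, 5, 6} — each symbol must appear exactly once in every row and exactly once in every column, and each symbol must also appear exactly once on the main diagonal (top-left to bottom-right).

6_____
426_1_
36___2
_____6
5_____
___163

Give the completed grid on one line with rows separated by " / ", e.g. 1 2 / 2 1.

(r2,c6) = 5
(r5,c5) = 4
(r5,c6) = 1
(r6,c1) = 2
(r1,c6) = 4
(r2,c4) = 3
(r3,c5) = 5
(r4,c1) = 1
(r4,c4) = 5
(r5,c2) = 3
(r5,c3) = 2
(r5,c4) = 6
(r1,c4) = 2
(r1,c5) = 3
(r3,c3) = 1
(r3,c4) = 4
(r4,c2) = 4
(r4,c3) = 3
(r4,c5) = 2
(r6,c2) = 5
(r6,c3) = 4
(r1,c2) = 1
(r1,c3) = 5

6 1 5 2 3 4 / 4 2 6 3 1 5 / 3 6 1 4 5 2 / 1 4 3 5 2 6 / 5 3 2 6 4 1 / 2 5 4 1 6 3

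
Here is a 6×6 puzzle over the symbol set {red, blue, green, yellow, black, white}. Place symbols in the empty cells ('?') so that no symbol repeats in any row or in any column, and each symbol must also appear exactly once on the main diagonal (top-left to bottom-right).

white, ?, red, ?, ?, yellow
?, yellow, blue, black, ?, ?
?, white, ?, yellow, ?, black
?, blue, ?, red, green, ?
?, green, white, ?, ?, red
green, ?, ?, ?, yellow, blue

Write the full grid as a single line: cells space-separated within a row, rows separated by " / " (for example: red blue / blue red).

white black red green blue yellow / red yellow blue black white green / blue white green yellow red black / black blue yellow red green white / yellow green white blue black red / green red black white yellow blue

(r1,c2) = black
(r1,c5) = blue
(r2,c1) = red
(r2,c5) = white
(r2,c6) = green
(r3,c1) = blue
(r3,c3) = green
(r3,c5) = red
(r4,c6) = white
(r5,c4) = blue
(r5,c5) = black
(r6,c2) = red
(r6,c3) = black
(r6,c4) = white
(r1,c4) = green
(r4,c3) = yellow
(r5,c1) = yellow
(r4,c1) = black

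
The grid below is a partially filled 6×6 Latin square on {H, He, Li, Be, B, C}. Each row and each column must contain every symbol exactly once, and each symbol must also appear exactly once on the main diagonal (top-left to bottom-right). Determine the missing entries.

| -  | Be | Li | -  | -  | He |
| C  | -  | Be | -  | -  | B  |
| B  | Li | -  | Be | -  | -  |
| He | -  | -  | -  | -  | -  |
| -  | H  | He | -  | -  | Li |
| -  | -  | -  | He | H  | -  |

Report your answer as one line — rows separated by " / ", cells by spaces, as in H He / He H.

H Be Li B C He / C He Be H Li B / B Li C Be He H / He B H Li Be C / Be H He C B Li / Li C B He H Be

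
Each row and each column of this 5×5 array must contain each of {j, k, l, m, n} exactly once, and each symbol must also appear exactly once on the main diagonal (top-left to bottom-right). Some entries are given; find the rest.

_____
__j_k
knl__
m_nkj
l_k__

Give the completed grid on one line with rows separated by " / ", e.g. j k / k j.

j k m n l / n m j l k / k n l j m / m l n k j / l j k m n

At row 1, column 3: row 1 is empty so far; column 3 has {j,k,l,n}; that leaves m.
At row 2, column 1: row 2 has {j,k}; column 1 has {k,l,m}; that leaves n.
At row 2, column 2: row 2 has {j,k,n}; column 2 has {n}; the diagonal has {k,l}; that leaves m.
At row 2, column 4: row 2 has {j,k,m,n}; column 4 has {k}; that leaves l.
At row 3, column 5: row 3 has {k,l,n}; column 5 has {j,k}; that leaves m.
At row 4, column 2: row 4 has {j,k,m,n}; column 2 has {m,n}; that leaves l.
At row 5, column 2: row 5 has {k,l}; column 2 has {l,m,n}; that leaves j.
At row 5, column 5: row 5 has {j,k,l}; column 5 has {j,k,m}; the diagonal has {k,l,m}; that leaves n.
At row 1, column 1: row 1 has {m}; column 1 has {k,l,m,n}; the diagonal has {k,l,m,n}; that leaves j.
At row 1, column 2: row 1 has {j,m}; column 2 has {j,l,m,n}; that leaves k.
At row 1, column 4: row 1 has {j,k,m}; column 4 has {k,l}; that leaves n.
At row 1, column 5: row 1 has {j,k,m,n}; column 5 has {j,k,m,n}; that leaves l.
At row 3, column 4: row 3 has {k,l,m,n}; column 4 has {k,l,n}; that leaves j.
At row 5, column 4: row 5 has {j,k,l,n}; column 4 has {j,k,l,n}; that leaves m.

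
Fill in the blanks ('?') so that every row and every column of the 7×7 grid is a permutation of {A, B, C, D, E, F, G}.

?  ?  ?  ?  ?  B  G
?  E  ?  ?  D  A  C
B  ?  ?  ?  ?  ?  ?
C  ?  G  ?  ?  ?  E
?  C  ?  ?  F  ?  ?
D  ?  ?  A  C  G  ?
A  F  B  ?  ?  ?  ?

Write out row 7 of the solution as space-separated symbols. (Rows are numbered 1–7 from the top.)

A F B C G E D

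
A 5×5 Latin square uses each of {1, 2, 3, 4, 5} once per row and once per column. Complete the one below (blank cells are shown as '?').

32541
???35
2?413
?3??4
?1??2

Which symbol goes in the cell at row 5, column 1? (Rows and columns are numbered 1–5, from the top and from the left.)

4

(r2,c2): row 2 has {3,5}; column 2 has {1,2,3}, so it must be 4.
(r3,c2): row 3 has {1,2,3,4}; column 2 has {1,2,3,4}, so it must be 5.
(r5,c3): row 5 has {1,2}; column 3 has {4,5}, so it must be 3.
(r5,c4): row 5 has {1,2,3}; column 4 has {1,3,4}, so it must be 5.
(r2,c1): row 2 has {3,4,5}; column 1 has {2,3}, so it must be 1.
(r2,c3): row 2 has {1,3,4,5}; column 3 has {3,4,5}, so it must be 2.
(r4,c1): row 4 has {3,4}; column 1 has {1,2,3}, so it must be 5.
(r4,c3): row 4 has {3,4,5}; column 3 has {2,3,4,5}, so it must be 1.
(r4,c4): row 4 has {1,3,4,5}; column 4 has {1,3,4,5}, so it must be 2.
(r5,c1): row 5 has {1,2,3,5}; column 1 has {1,2,3,5}, so it must be 4.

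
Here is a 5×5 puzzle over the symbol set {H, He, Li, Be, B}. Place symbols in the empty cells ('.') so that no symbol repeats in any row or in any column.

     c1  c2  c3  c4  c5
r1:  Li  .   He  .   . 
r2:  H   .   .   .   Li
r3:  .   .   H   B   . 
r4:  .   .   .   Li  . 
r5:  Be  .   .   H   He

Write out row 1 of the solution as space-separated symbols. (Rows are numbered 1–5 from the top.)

Li H He Be B

Cell (r1,c4): row 1 has {He,Li}; column 4 has {H,Li,B} → Be.
Cell (r2,c4): row 2 has {H,Li}; column 4 has {H,Li,Be,B} → He.
Cell (r3,c1): row 3 has {H,B}; column 1 has {H,Li,Be} → He.
Cell (r3,c5): row 3 has {H,He,B}; column 5 has {He,Li} → Be.
Cell (r4,c1): row 4 has {Li}; column 1 has {H,He,Li,Be} → B.
Cell (r4,c3): row 4 has {Li,B}; column 3 has {H,He} → Be.
Cell (r4,c5): row 4 has {Li,Be,B}; column 5 has {He,Li,Be} → H.
Cell (r1,c5): row 1 has {He,Li,Be}; column 5 has {H,He,Li,Be} → B.
Cell (r2,c3): row 2 has {H,He,Li}; column 3 has {H,He,Be} → B.
Cell (r3,c2): row 3 has {H,He,Be,B}; column 2 is empty so far → Li.
Cell (r4,c2): row 4 has {H,Li,Be,B}; column 2 has {Li} → He.
Cell (r5,c2): row 5 has {H,He,Be}; column 2 has {He,Li} → B.
Cell (r5,c3): row 5 has {H,He,Be,B}; column 3 has {H,He,Be,B} → Li.
Cell (r1,c2): row 1 has {He,Li,Be,B}; column 2 has {He,Li,B} → H.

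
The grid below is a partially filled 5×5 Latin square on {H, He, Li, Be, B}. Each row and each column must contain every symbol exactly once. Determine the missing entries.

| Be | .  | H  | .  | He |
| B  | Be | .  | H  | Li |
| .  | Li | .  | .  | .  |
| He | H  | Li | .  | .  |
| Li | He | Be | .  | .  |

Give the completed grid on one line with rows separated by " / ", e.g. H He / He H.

At row 1, column 2: row 1 has {H,He,Be}; column 2 has {H,He,Li,Be}; that leaves B.
At row 1, column 4: row 1 has {H,He,Be,B}; column 4 has {H}; that leaves Li.
At row 2, column 3: row 2 has {H,Li,Be,B}; column 3 has {H,Li,Be}; that leaves He.
At row 3, column 1: row 3 has {Li}; column 1 has {He,Li,Be,B}; that leaves H.
At row 3, column 3: row 3 has {H,Li}; column 3 has {H,He,Li,Be}; that leaves B.
At row 3, column 5: row 3 has {H,Li,B}; column 5 has {He,Li}; that leaves Be.
At row 4, column 5: row 4 has {H,He,Li}; column 5 has {He,Li,Be}; that leaves B.
At row 5, column 4: row 5 has {He,Li,Be}; column 4 has {H,Li}; that leaves B.
At row 5, column 5: row 5 has {He,Li,Be,B}; column 5 has {He,Li,Be,B}; that leaves H.
At row 3, column 4: row 3 has {H,Li,Be,B}; column 4 has {H,Li,B}; that leaves He.
At row 4, column 4: row 4 has {H,He,Li,B}; column 4 has {H,He,Li,B}; that leaves Be.

Be B H Li He / B Be He H Li / H Li B He Be / He H Li Be B / Li He Be B H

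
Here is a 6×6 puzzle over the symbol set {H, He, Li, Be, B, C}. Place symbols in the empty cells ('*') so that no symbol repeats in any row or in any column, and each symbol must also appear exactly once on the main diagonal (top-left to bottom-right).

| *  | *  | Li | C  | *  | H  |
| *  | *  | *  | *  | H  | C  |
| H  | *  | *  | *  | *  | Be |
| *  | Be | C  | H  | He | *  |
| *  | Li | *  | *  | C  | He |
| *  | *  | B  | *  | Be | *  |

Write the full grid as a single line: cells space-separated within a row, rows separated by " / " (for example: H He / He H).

Be He Li C B H / He B Be Li H C / H C He B Li Be / Li Be C H He B / B Li H Be C He / C H B He Be Li

At row 1, column 5: row 1 has {H,Li,C}; column 5 has {H,He,Be,C}; that leaves B.
At row 3, column 3: row 3 has {H,Be}; column 3 has {Li,B,C}; the diagonal has {H,C}; that leaves He.
At row 3, column 5: row 3 has {H,He,Be}; column 5 has {H,He,Be,B,C}; that leaves Li.
At row 6, column 6: row 6 has {Be,B}; column 6 has {H,He,Be,C}; the diagonal has {H,He,C}; that leaves Li.
At row 1, column 1: row 1 has {H,Li,B,C}; column 1 has {H}; the diagonal has {H,He,Li,C}; that leaves Be.
At row 1, column 2: row 1 has {H,Li,Be,B,C}; column 2 has {Li,Be}; that leaves He.
At row 2, column 2: row 2 has {H,C}; column 2 has {He,Li,Be}; the diagonal has {H,He,Li,Be,C}; that leaves B.
At row 2, column 3: row 2 has {H,B,C}; column 3 has {He,Li,B,C}; that leaves Be.
At row 3, column 2: row 3 has {H,He,Li,Be}; column 2 has {He,Li,Be,B}; that leaves C.
At row 3, column 4: row 3 has {H,He,Li,Be,C}; column 4 has {H,C}; that leaves B.
At row 4, column 6: row 4 has {H,He,Be,C}; column 6 has {H,He,Li,Be,C}; that leaves B.
At row 5, column 1: row 5 has {He,Li,C}; column 1 has {H,Be}; that leaves B.
At row 5, column 3: row 5 has {He,Li,B,C}; column 3 has {He,Li,Be,B,C}; that leaves H.
At row 5, column 4: row 5 has {H,He,Li,B,C}; column 4 has {H,B,C}; that leaves Be.
At row 6, column 2: row 6 has {Li,Be,B}; column 2 has {He,Li,Be,B,C}; that leaves H.
At row 6, column 4: row 6 has {H,Li,Be,B}; column 4 has {H,Be,B,C}; that leaves He.
At row 2, column 4: row 2 has {H,Be,B,C}; column 4 has {H,He,Be,B,C}; that leaves Li.
At row 4, column 1: row 4 has {H,He,Be,B,C}; column 1 has {H,Be,B}; that leaves Li.
At row 6, column 1: row 6 has {H,He,Li,Be,B}; column 1 has {H,Li,Be,B}; that leaves C.
At row 2, column 1: row 2 has {H,Li,Be,B,C}; column 1 has {H,Li,Be,B,C}; that leaves He.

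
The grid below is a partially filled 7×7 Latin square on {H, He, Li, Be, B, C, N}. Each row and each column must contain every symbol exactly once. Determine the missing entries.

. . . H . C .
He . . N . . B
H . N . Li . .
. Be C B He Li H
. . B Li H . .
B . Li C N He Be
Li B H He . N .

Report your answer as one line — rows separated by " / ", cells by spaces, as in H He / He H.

Be N He H B C Li / He Li Be N C H B / H C N Be Li B He / N Be C B He Li H / C He B Li H Be N / B H Li C N He Be / Li B H He Be N C

At row 2, column 3: row 2 has {He,B,N}; column 3 has {H,Li,B,C,N}; that leaves Be.
At row 2, column 5: row 2 has {He,Be,B,N}; column 5 has {H,He,Li,N}; that leaves C.
At row 2, column 6: row 2 has {He,Be,B,C,N}; column 6 has {He,Li,C,N}; that leaves H.
At row 3, column 4: row 3 has {H,Li,N}; column 4 has {H,He,Li,B,C,N}; that leaves Be.
At row 3, column 6: row 3 has {H,Li,Be,N}; column 6 has {H,He,Li,C,N}; that leaves B.
At row 4, column 1: row 4 has {H,He,Li,Be,B,C}; column 1 has {H,He,Li,B}; that leaves N.
At row 5, column 6: row 5 has {H,Li,B}; column 6 has {H,He,Li,B,C,N}; that leaves Be.
At row 6, column 2: row 6 has {He,Li,Be,B,C,N}; column 2 has {Be,B}; that leaves H.
At row 7, column 5: row 7 has {H,He,Li,B,N}; column 5 has {H,He,Li,C,N}; that leaves Be.
At row 7, column 7: row 7 has {H,He,Li,Be,B,N}; column 7 has {H,Be,B}; that leaves C.
At row 1, column 1: row 1 has {H,C}; column 1 has {H,He,Li,B,N}; that leaves Be.
At row 1, column 3: row 1 has {H,Be,C}; column 3 has {H,Li,Be,B,C,N}; that leaves He.
At row 1, column 5: row 1 has {H,He,Be,C}; column 5 has {H,He,Li,Be,C,N}; that leaves B.
At row 2, column 2: row 2 has {H,He,Be,B,C,N}; column 2 has {H,Be,B}; that leaves Li.
At row 3, column 7: row 3 has {H,Li,Be,B,N}; column 7 has {H,Be,B,C}; that leaves He.
At row 5, column 1: row 5 has {H,Li,Be,B}; column 1 has {H,He,Li,Be,B,N}; that leaves C.
At row 5, column 7: row 5 has {H,Li,Be,B,C}; column 7 has {H,He,Be,B,C}; that leaves N.
At row 1, column 2: row 1 has {H,He,Be,B,C}; column 2 has {H,Li,Be,B}; that leaves N.
At row 1, column 7: row 1 has {H,He,Be,B,C,N}; column 7 has {H,He,Be,B,C,N}; that leaves Li.
At row 3, column 2: row 3 has {H,He,Li,Be,B,N}; column 2 has {H,Li,Be,B,N}; that leaves C.
At row 5, column 2: row 5 has {H,Li,Be,B,C,N}; column 2 has {H,Li,Be,B,C,N}; that leaves He.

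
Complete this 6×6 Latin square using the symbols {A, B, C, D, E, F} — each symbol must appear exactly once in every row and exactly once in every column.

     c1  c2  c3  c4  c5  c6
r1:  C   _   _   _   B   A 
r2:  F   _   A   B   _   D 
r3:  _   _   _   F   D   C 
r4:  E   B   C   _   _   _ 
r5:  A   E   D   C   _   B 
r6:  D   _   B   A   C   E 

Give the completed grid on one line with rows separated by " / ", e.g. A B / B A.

(r2,c2): row 2 has {A,B,D,F}; column 2 has {B,E}, so it must be C.
(r2,c5): row 2 has {A,B,C,D,F}; column 5 has {B,C,D}, so it must be E.
(r3,c1): row 3 has {C,D,F}; column 1 has {A,C,D,E,F}, so it must be B.
(r3,c2): row 3 has {B,C,D,F}; column 2 has {B,C,E}, so it must be A.
(r3,c3): row 3 has {A,B,C,D,F}; column 3 has {A,B,C,D}, so it must be E.
(r4,c4): row 4 has {B,C,E}; column 4 has {A,B,C,F}, so it must be D.
(r4,c6): row 4 has {B,C,D,E}; column 6 has {A,B,C,D,E}, so it must be F.
(r5,c5): row 5 has {A,B,C,D,E}; column 5 has {B,C,D,E}, so it must be F.
(r6,c2): row 6 has {A,B,C,D,E}; column 2 has {A,B,C,E}, so it must be F.
(r1,c2): row 1 has {A,B,C}; column 2 has {A,B,C,E,F}, so it must be D.
(r1,c3): row 1 has {A,B,C,D}; column 3 has {A,B,C,D,E}, so it must be F.
(r1,c4): row 1 has {A,B,C,D,F}; column 4 has {A,B,C,D,F}, so it must be E.
(r4,c5): row 4 has {B,C,D,E,F}; column 5 has {B,C,D,E,F}, so it must be A.

C D F E B A / F C A B E D / B A E F D C / E B C D A F / A E D C F B / D F B A C E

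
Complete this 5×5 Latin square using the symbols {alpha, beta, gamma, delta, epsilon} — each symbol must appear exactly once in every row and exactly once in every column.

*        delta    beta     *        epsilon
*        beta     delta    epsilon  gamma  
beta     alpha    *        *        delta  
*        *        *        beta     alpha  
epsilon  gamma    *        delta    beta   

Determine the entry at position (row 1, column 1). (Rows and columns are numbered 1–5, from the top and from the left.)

gamma

(r2,c1): row 2 has {beta,gamma,delta,epsilon}; column 1 has {beta,epsilon}, so it must be alpha.
(r3,c4): row 3 has {alpha,beta,delta}; column 4 has {beta,delta,epsilon}, so it must be gamma.
(r4,c2): row 4 has {alpha,beta}; column 2 has {alpha,beta,gamma,delta}, so it must be epsilon.
(r4,c3): row 4 has {alpha,beta,epsilon}; column 3 has {beta,delta}, so it must be gamma.
(r5,c3): row 5 has {beta,gamma,delta,epsilon}; column 3 has {beta,gamma,delta}, so it must be alpha.
(r1,c1): row 1 has {beta,delta,epsilon}; column 1 has {alpha,beta,epsilon}, so it must be gamma.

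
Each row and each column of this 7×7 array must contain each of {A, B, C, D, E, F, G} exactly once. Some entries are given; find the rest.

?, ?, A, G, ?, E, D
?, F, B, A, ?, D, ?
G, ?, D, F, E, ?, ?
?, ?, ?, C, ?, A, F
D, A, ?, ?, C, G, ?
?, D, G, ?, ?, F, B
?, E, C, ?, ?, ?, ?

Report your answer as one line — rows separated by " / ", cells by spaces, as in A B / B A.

(r2,c5) = G
(r4,c3) = E
(r5,c3) = F
(r5,c7) = E
(r6,c4) = E
(r6,c5) = A
(r7,c6) = B
(r2,c7) = C
(r3,c6) = C
(r3,c7) = A
(r4,c1) = B
(r4,c2) = G
(r4,c5) = D
(r5,c4) = B
(r6,c1) = C
(r7,c4) = D
(r7,c5) = F
(r7,c7) = G
(r1,c1) = F
(r1,c5) = B
(r2,c1) = E
(r3,c2) = B
(r7,c1) = A
(r1,c2) = C

F C A G B E D / E F B A G D C / G B D F E C A / B G E C D A F / D A F B C G E / C D G E A F B / A E C D F B G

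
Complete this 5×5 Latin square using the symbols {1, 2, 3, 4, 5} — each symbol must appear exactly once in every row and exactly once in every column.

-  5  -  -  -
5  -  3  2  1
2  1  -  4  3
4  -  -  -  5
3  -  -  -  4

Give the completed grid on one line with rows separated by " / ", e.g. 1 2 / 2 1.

row 1 has {5}; column 1 has {2,3,4,5} — only 1 is left for (r1,c1).
row 1 has {1,5}; column 4 has {2,4} — only 3 is left for (r1,c4).
row 1 has {1,3,5}; column 5 has {1,3,4,5} — only 2 is left for (r1,c5).
row 2 has {1,2,3,5}; column 2 has {1,5} — only 4 is left for (r2,c2).
row 3 has {1,2,3,4}; column 3 has {3} — only 5 is left for (r3,c3).
row 4 has {4,5}; column 4 has {2,3,4} — only 1 is left for (r4,c4).
row 5 has {3,4}; column 2 has {1,4,5} — only 2 is left for (r5,c2).
row 5 has {2,3,4}; column 3 has {3,5} — only 1 is left for (r5,c3).
row 5 has {1,2,3,4}; column 4 has {1,2,3,4} — only 5 is left for (r5,c4).
row 1 has {1,2,3,5}; column 3 has {1,3,5} — only 4 is left for (r1,c3).
row 4 has {1,4,5}; column 2 has {1,2,4,5} — only 3 is left for (r4,c2).
row 4 has {1,3,4,5}; column 3 has {1,3,4,5} — only 2 is left for (r4,c3).

1 5 4 3 2 / 5 4 3 2 1 / 2 1 5 4 3 / 4 3 2 1 5 / 3 2 1 5 4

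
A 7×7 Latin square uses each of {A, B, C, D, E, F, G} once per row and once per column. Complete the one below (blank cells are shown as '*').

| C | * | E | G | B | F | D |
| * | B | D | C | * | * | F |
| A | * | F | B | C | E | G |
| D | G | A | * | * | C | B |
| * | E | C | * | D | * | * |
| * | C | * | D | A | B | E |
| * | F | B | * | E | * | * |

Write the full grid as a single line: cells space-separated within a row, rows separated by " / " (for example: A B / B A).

(r1,c2) = A
(r2,c5) = G
(r2,c6) = A
(r3,c2) = D
(r4,c5) = F
(r5,c6) = G
(r5,c7) = A
(r6,c3) = G
(r7,c1) = G
(r7,c4) = A
(r7,c6) = D
(r7,c7) = C
(r2,c1) = E
(r4,c4) = E
(r5,c4) = F
(r6,c1) = F
(r5,c1) = B

C A E G B F D / E B D C G A F / A D F B C E G / D G A E F C B / B E C F D G A / F C G D A B E / G F B A E D C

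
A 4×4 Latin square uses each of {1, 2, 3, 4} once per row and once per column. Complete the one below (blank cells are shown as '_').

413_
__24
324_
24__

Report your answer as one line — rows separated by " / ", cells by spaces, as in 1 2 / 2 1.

(r1,c4): row 1 has {1,3,4}; column 4 has {4}, so it must be 2.
(r2,c1): row 2 has {2,4}; column 1 has {2,3,4}, so it must be 1.
(r2,c2): row 2 has {1,2,4}; column 2 has {1,2,4}, so it must be 3.
(r3,c4): row 3 has {2,3,4}; column 4 has {2,4}, so it must be 1.
(r4,c3): row 4 has {2,4}; column 3 has {2,3,4}, so it must be 1.
(r4,c4): row 4 has {1,2,4}; column 4 has {1,2,4}, so it must be 3.

4 1 3 2 / 1 3 2 4 / 3 2 4 1 / 2 4 1 3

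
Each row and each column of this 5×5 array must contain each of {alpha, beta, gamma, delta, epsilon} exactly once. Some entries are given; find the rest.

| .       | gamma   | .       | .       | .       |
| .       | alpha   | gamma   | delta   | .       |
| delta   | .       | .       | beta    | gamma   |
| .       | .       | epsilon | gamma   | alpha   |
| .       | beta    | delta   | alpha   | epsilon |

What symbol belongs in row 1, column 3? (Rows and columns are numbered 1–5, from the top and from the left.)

beta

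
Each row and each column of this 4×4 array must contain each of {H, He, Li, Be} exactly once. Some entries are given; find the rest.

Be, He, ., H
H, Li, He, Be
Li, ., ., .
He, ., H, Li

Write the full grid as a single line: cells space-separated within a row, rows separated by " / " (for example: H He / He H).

(r1,c3) = Li
(r3,c3) = Be
(r3,c4) = He
(r4,c2) = Be
(r3,c2) = H

Be He Li H / H Li He Be / Li H Be He / He Be H Li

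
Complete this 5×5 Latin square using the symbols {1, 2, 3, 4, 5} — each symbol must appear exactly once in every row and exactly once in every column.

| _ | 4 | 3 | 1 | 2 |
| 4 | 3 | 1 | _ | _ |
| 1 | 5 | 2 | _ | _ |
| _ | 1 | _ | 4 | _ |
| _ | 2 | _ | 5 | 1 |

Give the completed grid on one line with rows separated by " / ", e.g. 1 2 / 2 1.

5 4 3 1 2 / 4 3 1 2 5 / 1 5 2 3 4 / 2 1 5 4 3 / 3 2 4 5 1

(r1,c1) = 5
(r2,c4) = 2
(r2,c5) = 5
(r3,c4) = 3
(r3,c5) = 4
(r4,c3) = 5
(r4,c5) = 3
(r5,c1) = 3
(r5,c3) = 4
(r4,c1) = 2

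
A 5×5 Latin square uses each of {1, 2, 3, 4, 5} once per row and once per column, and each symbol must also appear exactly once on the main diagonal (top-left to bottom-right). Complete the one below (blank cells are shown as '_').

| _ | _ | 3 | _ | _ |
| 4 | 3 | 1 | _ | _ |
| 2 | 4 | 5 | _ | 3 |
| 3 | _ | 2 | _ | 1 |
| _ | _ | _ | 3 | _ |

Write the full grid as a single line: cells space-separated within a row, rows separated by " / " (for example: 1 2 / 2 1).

row 1 has {3}; column 1 has {2,3,4}; the diagonal has {3,5} — only 1 is left for (r1,c1).
row 3 has {2,3,4,5}; column 4 has {3} — only 1 is left for (r3,c4).
row 4 has {1,2,3}; column 2 has {3,4} — only 5 is left for (r4,c2).
row 4 has {1,2,3,5}; column 4 has {1,3}; the diagonal has {1,3,5} — only 4 is left for (r4,c4).
row 5 has {3}; column 1 has {1,2,3,4} — only 5 is left for (r5,c1).
row 5 has {3,5}; column 3 has {1,2,3,5} — only 4 is left for (r5,c3).
row 5 has {3,4,5}; column 5 has {1,3}; the diagonal has {1,3,4,5} — only 2 is left for (r5,c5).
row 1 has {1,3}; column 2 has {3,4,5} — only 2 is left for (r1,c2).
row 1 has {1,2,3}; column 4 has {1,3,4} — only 5 is left for (r1,c4).
row 1 has {1,2,3,5}; column 5 has {1,2,3} — only 4 is left for (r1,c5).
row 2 has {1,3,4}; column 4 has {1,3,4,5} — only 2 is left for (r2,c4).
row 2 has {1,2,3,4}; column 5 has {1,2,3,4} — only 5 is left for (r2,c5).
row 5 has {2,3,4,5}; column 2 has {2,3,4,5} — only 1 is left for (r5,c2).

1 2 3 5 4 / 4 3 1 2 5 / 2 4 5 1 3 / 3 5 2 4 1 / 5 1 4 3 2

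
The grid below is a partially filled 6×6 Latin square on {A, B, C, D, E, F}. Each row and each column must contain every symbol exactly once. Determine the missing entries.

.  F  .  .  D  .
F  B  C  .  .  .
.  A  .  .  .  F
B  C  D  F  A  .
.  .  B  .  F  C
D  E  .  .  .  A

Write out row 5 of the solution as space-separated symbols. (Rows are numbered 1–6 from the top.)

A D B E F C

(r2,c5) = E
(r2,c6) = D
(r3,c3) = E
(r4,c6) = E
(r5,c2) = D
(r6,c3) = F
(r1,c3) = A
(r1,c6) = B
(r2,c4) = A
(r3,c1) = C
(r3,c5) = B
(r5,c4) = E
(r6,c5) = C
(r1,c1) = E
(r1,c4) = C
(r3,c4) = D
(r5,c1) = A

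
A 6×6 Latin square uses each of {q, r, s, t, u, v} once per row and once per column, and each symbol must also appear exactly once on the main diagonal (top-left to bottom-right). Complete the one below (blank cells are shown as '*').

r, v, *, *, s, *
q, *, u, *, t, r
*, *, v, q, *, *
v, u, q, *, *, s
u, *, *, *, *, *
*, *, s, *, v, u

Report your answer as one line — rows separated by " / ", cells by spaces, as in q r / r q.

r v t u s q / q s u v t r / s r v q u t / v u q t r s / u t r s q v / t q s r v u

(r1,c3): row 1 has {r,s,v}; column 3 has {q,s,u,v}, so it must be t.
(r1,c4): row 1 has {r,s,t,v}; column 4 has {q}, so it must be u.
(r1,c6): row 1 has {r,s,t,u,v}; column 6 has {r,s,u}, so it must be q.
(r2,c2): row 2 has {q,r,t,u}; column 2 has {u,v}; the diagonal has {r,u,v}, so it must be s.
(r2,c4): row 2 has {q,r,s,t,u}; column 4 has {q,u}, so it must be v.
(r3,c6): row 3 has {q,v}; column 6 has {q,r,s,u}, so it must be t.
(r4,c4): row 4 has {q,s,u,v}; column 4 has {q,u,v}; the diagonal has {r,s,u,v}, so it must be t.
(r4,c5): row 4 has {q,s,t,u,v}; column 5 has {s,t,v}, so it must be r.
(r5,c3): row 5 has {u}; column 3 has {q,s,t,u,v}, so it must be r.
(r5,c4): row 5 has {r,u}; column 4 has {q,t,u,v}, so it must be s.
(r5,c5): row 5 has {r,s,u}; column 5 has {r,s,t,v}; the diagonal has {r,s,t,u,v}, so it must be q.
(r5,c6): row 5 has {q,r,s,u}; column 6 has {q,r,s,t,u}, so it must be v.
(r6,c1): row 6 has {s,u,v}; column 1 has {q,r,u,v}, so it must be t.
(r6,c4): row 6 has {s,t,u,v}; column 4 has {q,s,t,u,v}, so it must be r.
(r3,c1): row 3 has {q,t,v}; column 1 has {q,r,t,u,v}, so it must be s.
(r3,c2): row 3 has {q,s,t,v}; column 2 has {s,u,v}, so it must be r.
(r3,c5): row 3 has {q,r,s,t,v}; column 5 has {q,r,s,t,v}, so it must be u.
(r5,c2): row 5 has {q,r,s,u,v}; column 2 has {r,s,u,v}, so it must be t.
(r6,c2): row 6 has {r,s,t,u,v}; column 2 has {r,s,t,u,v}, so it must be q.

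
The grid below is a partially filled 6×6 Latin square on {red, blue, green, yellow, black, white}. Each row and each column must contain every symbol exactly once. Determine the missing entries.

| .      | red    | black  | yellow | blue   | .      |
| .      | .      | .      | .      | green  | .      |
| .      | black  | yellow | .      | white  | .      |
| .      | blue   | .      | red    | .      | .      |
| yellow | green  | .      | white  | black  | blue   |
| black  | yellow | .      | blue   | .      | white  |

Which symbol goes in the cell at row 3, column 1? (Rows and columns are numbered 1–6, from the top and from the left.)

row 1 has {red,blue,yellow,black}; column 6 has {blue,white} — only green is left for (r1,c6).
row 2 has {green}; column 2 has {red,blue,green,yellow,black} — only white is left for (r2,c2).
row 2 has {green,white}; column 4 has {red,blue,yellow,white} — only black is left for (r2,c4).
row 3 has {yellow,black,white}; column 4 has {red,blue,yellow,black,white} — only green is left for (r3,c4).
row 3 has {green,yellow,black,white}; column 6 has {blue,green,white} — only red is left for (r3,c6).
row 4 has {red,blue}; column 5 has {blue,green,black,white} — only yellow is left for (r4,c5).
row 4 has {red,blue,yellow}; column 6 has {red,blue,green,white} — only black is left for (r4,c6).
row 5 has {blue,green,yellow,black,white}; column 3 has {yellow,black} — only red is left for (r5,c3).
row 6 has {blue,yellow,black,white}; column 3 has {red,yellow,black} — only green is left for (r6,c3).
row 6 has {blue,green,yellow,black,white}; column 5 has {blue,green,yellow,black,white} — only red is left for (r6,c5).
row 1 has {red,blue,green,yellow,black}; column 1 has {yellow,black} — only white is left for (r1,c1).
row 2 has {green,black,white}; column 3 has {red,green,yellow,black} — only blue is left for (r2,c3).
row 2 has {blue,green,black,white}; column 6 has {red,blue,green,black,white} — only yellow is left for (r2,c6).
row 3 has {red,green,yellow,black,white}; column 1 has {yellow,black,white} — only blue is left for (r3,c1).

blue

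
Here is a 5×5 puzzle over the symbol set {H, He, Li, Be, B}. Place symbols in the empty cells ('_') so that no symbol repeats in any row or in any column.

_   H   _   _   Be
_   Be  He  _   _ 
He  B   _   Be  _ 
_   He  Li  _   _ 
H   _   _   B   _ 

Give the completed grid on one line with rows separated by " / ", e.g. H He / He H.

Li H B He Be / B Be He Li H / He B H Be Li / Be He Li H B / H Li Be B He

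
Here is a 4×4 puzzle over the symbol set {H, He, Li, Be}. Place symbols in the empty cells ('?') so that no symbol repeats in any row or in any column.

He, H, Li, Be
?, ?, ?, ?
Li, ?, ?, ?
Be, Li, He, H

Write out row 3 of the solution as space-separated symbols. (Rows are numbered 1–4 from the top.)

Li Be H He

(r2,c1) = H
(r2,c3) = Be
(r3,c3) = H
(r3,c4) = He
(r2,c2) = He
(r2,c4) = Li
(r3,c2) = Be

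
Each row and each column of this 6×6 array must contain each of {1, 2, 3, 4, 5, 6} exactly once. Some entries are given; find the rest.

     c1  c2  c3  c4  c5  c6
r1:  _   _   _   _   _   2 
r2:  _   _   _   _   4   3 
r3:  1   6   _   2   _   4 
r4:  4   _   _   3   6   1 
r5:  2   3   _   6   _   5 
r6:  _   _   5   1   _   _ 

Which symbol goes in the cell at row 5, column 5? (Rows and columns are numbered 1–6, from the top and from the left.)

At row 2, column 4: row 2 has {3,4}; column 4 has {1,2,3,6}; that leaves 5.
At row 3, column 3: row 3 has {1,2,4,6}; column 3 has {5}; that leaves 3.
At row 3, column 5: row 3 has {1,2,3,4,6}; column 5 has {4,6}; that leaves 5.
At row 4, column 3: row 4 has {1,3,4,6}; column 3 has {3,5}; that leaves 2.
At row 5, column 5: row 5 has {2,3,5,6}; column 5 has {4,5,6}; that leaves 1.

1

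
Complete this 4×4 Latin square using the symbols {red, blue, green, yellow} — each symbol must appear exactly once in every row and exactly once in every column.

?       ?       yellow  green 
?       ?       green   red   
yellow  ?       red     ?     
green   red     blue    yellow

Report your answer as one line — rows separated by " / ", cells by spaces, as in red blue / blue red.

red blue yellow green / blue yellow green red / yellow green red blue / green red blue yellow

(r1,c2) = blue
(r2,c1) = blue
(r2,c2) = yellow
(r3,c2) = green
(r3,c4) = blue
(r1,c1) = red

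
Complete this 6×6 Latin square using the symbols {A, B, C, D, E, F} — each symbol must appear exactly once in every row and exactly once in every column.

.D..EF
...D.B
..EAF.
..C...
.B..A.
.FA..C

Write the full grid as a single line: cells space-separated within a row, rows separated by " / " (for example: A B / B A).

A D B C E F / E A F D C B / B C E A F D / F E C B D A / C B D F A E / D F A E B C

(r1,c3): row 1 has {D,E,F}; column 3 has {A,C,E}, so it must be B.
(r1,c4): row 1 has {B,D,E,F}; column 4 has {A,D}, so it must be C.
(r2,c3): row 2 has {B,D}; column 3 has {A,B,C,E}, so it must be F.
(r2,c5): row 2 has {B,D,F}; column 5 has {A,E,F}, so it must be C.
(r3,c2): row 3 has {A,E,F}; column 2 has {B,D,F}, so it must be C.
(r3,c6): row 3 has {A,C,E,F}; column 6 has {B,C,F}, so it must be D.
(r5,c3): row 5 has {A,B}; column 3 has {A,B,C,E,F}, so it must be D.
(r5,c6): row 5 has {A,B,D}; column 6 has {B,C,D,F}, so it must be E.
(r1,c1): row 1 has {B,C,D,E,F}; column 1 is empty so far, so it must be A.
(r2,c1): row 2 has {B,C,D,F}; column 1 has {A}, so it must be E.
(r2,c2): row 2 has {B,C,D,E,F}; column 2 has {B,C,D,F}, so it must be A.
(r3,c1): row 3 has {A,C,D,E,F}; column 1 has {A,E}, so it must be B.
(r4,c2): row 4 has {C}; column 2 has {A,B,C,D,F}, so it must be E.
(r4,c6): row 4 has {C,E}; column 6 has {B,C,D,E,F}, so it must be A.
(r5,c4): row 5 has {A,B,D,E}; column 4 has {A,C,D}, so it must be F.
(r6,c1): row 6 has {A,C,F}; column 1 has {A,B,E}, so it must be D.
(r6,c5): row 6 has {A,C,D,F}; column 5 has {A,C,E,F}, so it must be B.
(r4,c1): row 4 has {A,C,E}; column 1 has {A,B,D,E}, so it must be F.
(r4,c4): row 4 has {A,C,E,F}; column 4 has {A,C,D,F}, so it must be B.
(r4,c5): row 4 has {A,B,C,E,F}; column 5 has {A,B,C,E,F}, so it must be D.
(r5,c1): row 5 has {A,B,D,E,F}; column 1 has {A,B,D,E,F}, so it must be C.
(r6,c4): row 6 has {A,B,C,D,F}; column 4 has {A,B,C,D,F}, so it must be E.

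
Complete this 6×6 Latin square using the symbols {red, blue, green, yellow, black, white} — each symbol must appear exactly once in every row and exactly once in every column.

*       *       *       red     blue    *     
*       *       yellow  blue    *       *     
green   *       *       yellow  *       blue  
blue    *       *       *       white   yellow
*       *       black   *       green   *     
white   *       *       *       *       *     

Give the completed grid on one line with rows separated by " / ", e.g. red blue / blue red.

black yellow green red blue white / red white yellow blue black green / green black white yellow red blue / blue green red black white yellow / yellow blue black white green red / white red blue green yellow black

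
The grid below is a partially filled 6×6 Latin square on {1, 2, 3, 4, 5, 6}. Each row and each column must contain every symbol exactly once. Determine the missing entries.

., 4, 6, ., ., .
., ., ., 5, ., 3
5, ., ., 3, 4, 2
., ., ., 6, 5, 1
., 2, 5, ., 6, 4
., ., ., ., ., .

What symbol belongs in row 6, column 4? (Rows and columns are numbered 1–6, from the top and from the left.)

(r1,c6): row 1 has {4,6}; column 6 has {1,2,3,4}, so it must be 5.
(r3,c3): row 3 has {2,3,4,5}; column 3 has {5,6}, so it must be 1.
(r4,c2): row 4 has {1,5,6}; column 2 has {2,4}, so it must be 3.
(r5,c4): row 5 has {2,4,5,6}; column 4 has {3,5,6}, so it must be 1.
(r6,c6): row 6 is empty so far; column 6 has {1,2,3,4,5}, so it must be 6.
(r1,c4): row 1 has {4,5,6}; column 4 has {1,3,5,6}, so it must be 2.
(r3,c2): row 3 has {1,2,3,4,5}; column 2 has {2,3,4}, so it must be 6.
(r5,c1): row 5 has {1,2,4,5,6}; column 1 has {5}, so it must be 3.
(r6,c4): row 6 has {6}; column 4 has {1,2,3,5,6}, so it must be 4.

4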